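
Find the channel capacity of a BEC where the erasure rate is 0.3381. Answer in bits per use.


C = 1 - epsilon = 1 - 0.3381 = 0.6619

0.6619 bits


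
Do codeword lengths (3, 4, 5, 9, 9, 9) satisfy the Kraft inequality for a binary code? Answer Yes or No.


Kraft sum = sum(2^(-l_i)) = 0.2246, need <= 1. Result: satisfied (a binary prefix-free code with these lengths exists)

Yes


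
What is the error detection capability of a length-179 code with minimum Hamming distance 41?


Detection capability = d_min - 1 = 41 - 1 = 40

40 errors


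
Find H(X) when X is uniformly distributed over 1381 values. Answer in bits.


H = log2(n) = log2(1381) = 10.4315

10.4315 bits


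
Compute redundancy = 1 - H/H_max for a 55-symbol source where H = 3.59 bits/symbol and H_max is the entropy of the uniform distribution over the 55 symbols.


H_max = log2(K) = log2(55) = 5.7814 bits/symbol. Redundancy = 1 - H/H_max = 1 - 3.59/5.7814 = 1 - 0.621 = 0.379

0.379


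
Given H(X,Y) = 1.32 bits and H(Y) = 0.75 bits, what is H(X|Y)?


H(X|Y) = H(X,Y) - H(Y) = 1.32 - 0.75 = 0.57

0.57 bits


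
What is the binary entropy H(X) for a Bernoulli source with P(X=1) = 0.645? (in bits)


H = -p*log2(p) - (1-p)*log2(1-p). -0.645*log2(0.645) = 0.408046; -0.355*log2(0.355) = 0.530409. H = 0.408046 + 0.530409 = 0.9385

0.9385 bits


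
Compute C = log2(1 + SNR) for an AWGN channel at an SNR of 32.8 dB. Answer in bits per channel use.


SNR_linear = 10^(32.8/10) = 1905.4607; C = log2(1 + SNR_linear) = log2(1 + 1905.4607) = 10.8967

10.8967 bits/channel use


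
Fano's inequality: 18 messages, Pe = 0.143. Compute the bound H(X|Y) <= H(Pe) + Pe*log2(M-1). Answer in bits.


H(Pe) = -Pe*log2(Pe) - (1-Pe)*log2(1-Pe) = -0.143*log2(0.143) - 0.857*log2(0.857) = 0.401246 + 0.190796 = 0.592. Pe*log2(M-1) = 0.143*log2(17) = 0.584507. Bound = H(Pe) + Pe*log2(M-1) = 0.401246 + 0.190796 + 0.584507 = 1.1765

1.1765 bits


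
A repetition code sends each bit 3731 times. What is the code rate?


Rate = k/n = 1/3731

1/3731


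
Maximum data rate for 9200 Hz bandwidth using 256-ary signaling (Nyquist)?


Rate = 2 * B * log2(M) = 2 * 9200 * 8.0 = 147200.0

147200.0 bps


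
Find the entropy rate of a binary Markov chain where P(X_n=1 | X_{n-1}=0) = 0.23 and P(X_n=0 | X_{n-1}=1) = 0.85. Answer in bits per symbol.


Stationary distribution: pi_0 = p10/(p01+p10) = 0.787, pi_1 = 0.213. Entropy rate H' = pi_0*H(p01) + pi_1*H(p10) = 0.787*0.778 + 0.213*0.6098 = 0.7422

0.7422 bits/symbol


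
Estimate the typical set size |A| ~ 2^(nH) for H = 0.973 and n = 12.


log2|A_typical| = nH = 12 * 0.973 = 11.676, so |A_typical| ~ 2^11.676 = 3.272e+03

3.272e+03


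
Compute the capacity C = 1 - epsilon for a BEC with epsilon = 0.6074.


C = 1 - epsilon = 1 - 0.6074 = 0.3926

0.3926 bits


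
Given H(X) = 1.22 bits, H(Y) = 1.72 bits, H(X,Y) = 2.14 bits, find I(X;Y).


I(X;Y) = H(X) + H(Y) - H(X,Y) = 1.22 + 1.72 - 2.14 = 0.8

0.8 bits


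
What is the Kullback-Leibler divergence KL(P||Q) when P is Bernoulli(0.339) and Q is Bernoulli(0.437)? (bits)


KL = p*log2(p/q) + (1-p)*log2((1-p)/(1-q)) = 0.339*log2(0.339/0.437) + 0.661*log2(0.661/0.563) = 0.0288

0.0288 bits


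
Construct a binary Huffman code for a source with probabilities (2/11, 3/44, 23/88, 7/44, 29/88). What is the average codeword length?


Huffman construction (repeatedly merge the two least-probable nodes; each merge adds 1 bit to every symbol beneath it): 3/44 + 7/44 = 5/22; 2/11 + 5/22 = 9/22; 23/88 + 29/88 = 13/22; 9/22 + 13/22 = 1. Resulting codeword lengths (in the order the probabilities were given): (2, 3, 2, 3, 2). L_avg = sum(p_i * l_i) = 2/11*2 + 3/44*3 + 23/88*2 + 7/44*3 + 29/88*2 = 49/22 = 2.2273

2.2273 bits


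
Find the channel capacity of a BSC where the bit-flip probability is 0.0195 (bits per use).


H(p) = -p*log2(p) - (1-p)*log2(1-p) = -0.0195*log2(0.0195) - 0.9805*log2(0.9805) = 0.110767 + 0.027856 = 0.1386. C = 1 - H(p) = 1 - 0.1386 = 0.8614

0.8614 bits


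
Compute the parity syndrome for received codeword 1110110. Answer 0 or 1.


Syndrome = XOR of all bits = 1 XOR 1 XOR 1 XOR 0 XOR 1 XOR 1 XOR 0 = 1

1


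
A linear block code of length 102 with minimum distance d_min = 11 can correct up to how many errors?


Correction capability = floor((d-1)/2) = floor((11-1)/2) = 5

5 errors


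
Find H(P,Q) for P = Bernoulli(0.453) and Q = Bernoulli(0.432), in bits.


H(P,Q) = -p*log2(q) - (1-p)*log2(1-q). -0.453*log2(0.432) = 0.548536; -0.547*log2(0.568) = 0.446372. H(P,Q) = 0.548536 + 0.446372 = 0.9949

0.9949 bits


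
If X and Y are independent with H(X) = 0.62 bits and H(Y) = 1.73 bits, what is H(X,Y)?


For independent variables, H(X,Y) = H(X) + H(Y) = 0.62 + 1.73 = 2.35

2.35 bits


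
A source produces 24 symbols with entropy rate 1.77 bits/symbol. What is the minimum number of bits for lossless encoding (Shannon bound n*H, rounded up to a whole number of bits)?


Minimum bits >= n * H = 24 * 1.77 = 42.48, rounded up to a whole number of bits = 43

43 bits


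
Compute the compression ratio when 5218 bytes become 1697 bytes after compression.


Ratio = original / compressed = 5218 / 1697 = 3.0748

3.0748


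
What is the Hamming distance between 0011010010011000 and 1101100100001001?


Count differing positions: ^ ^ ^ . ^ ^ . ^ ^ . . ^ . . . ^ = 9 differences

9


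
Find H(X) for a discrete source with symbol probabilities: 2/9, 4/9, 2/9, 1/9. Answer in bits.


H = -sum(p_i * log2(p_i)). Terms: -(2/9)*log2(2/9) = 0.482206; -(4/9)*log2(4/9) = 0.519967; -(2/9)*log2(2/9) = 0.482206; -(1/9)*log2(1/9) = 0.352214. H = 0.482206 + 0.519967 + 0.482206 + 0.352214 = 1.8366

1.8366 bits


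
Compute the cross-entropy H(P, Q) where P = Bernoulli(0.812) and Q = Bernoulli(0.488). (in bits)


H(P,Q) = -p*log2(q) - (1-p)*log2(1-q). -0.812*log2(0.488) = 0.840458; -0.188*log2(0.512) = 0.181567. H(P,Q) = 0.840458 + 0.181567 = 1.022

1.022 bits


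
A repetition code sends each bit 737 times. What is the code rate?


Rate = k/n = 1/737

1/737


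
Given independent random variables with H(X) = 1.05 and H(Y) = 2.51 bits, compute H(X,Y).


For independent variables, H(X,Y) = H(X) + H(Y) = 1.05 + 2.51 = 3.56

3.56 bits


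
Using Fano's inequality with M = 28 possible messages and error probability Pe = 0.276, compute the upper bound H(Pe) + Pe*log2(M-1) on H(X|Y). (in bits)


H(Pe) = -Pe*log2(Pe) - (1-Pe)*log2(1-Pe) = -0.276*log2(0.276) - 0.724*log2(0.724) = 0.512604 + 0.337339 = 0.8499. Pe*log2(M-1) = 0.276*log2(27) = 1.312349. Bound = H(Pe) + Pe*log2(M-1) = 0.512604 + 0.337339 + 1.312349 = 2.1623

2.1623 bits


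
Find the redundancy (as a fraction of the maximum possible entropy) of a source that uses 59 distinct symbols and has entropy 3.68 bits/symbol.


H_max = log2(K) = log2(59) = 5.8826 bits/symbol. Redundancy = 1 - H/H_max = 1 - 3.68/5.8826 = 1 - 0.6256 = 0.3744

0.3744


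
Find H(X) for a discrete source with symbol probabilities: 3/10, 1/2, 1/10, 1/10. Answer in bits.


H = -sum(p_i * log2(p_i)). Terms: -(3/10)*log2(3/10) = 0.521090; -(1/2)*log2(1/2) = 0.500000; -(1/10)*log2(1/10) = 0.332193; -(1/10)*log2(1/10) = 0.332193. H = 0.521090 + 0.500000 + 0.332193 + 0.332193 = 1.6855

1.6855 bits


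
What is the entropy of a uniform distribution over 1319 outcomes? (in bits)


H = log2(n) = log2(1319) = 10.3652

10.3652 bits


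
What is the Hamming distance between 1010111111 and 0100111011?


Count differing positions: ^ ^ ^ . . . . ^ . . = 4 differences

4


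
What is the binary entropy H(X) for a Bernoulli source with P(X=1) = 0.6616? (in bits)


H = -p*log2(p) - (1-p)*log2(1-p). -0.6616*log2(0.6616) = 0.394293; -0.3384*log2(0.3384) = 0.528986. H = 0.394293 + 0.528986 = 0.9233

0.9233 bits


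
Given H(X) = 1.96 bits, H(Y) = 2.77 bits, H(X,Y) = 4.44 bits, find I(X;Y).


I(X;Y) = H(X) + H(Y) - H(X,Y) = 1.96 + 2.77 - 4.44 = 0.29

0.29 bits


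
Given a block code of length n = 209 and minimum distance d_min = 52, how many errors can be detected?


Detection capability = d_min - 1 = 52 - 1 = 51

51 errors


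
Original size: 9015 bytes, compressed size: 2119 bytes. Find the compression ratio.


Ratio = original / compressed = 9015 / 2119 = 4.2544

4.2544


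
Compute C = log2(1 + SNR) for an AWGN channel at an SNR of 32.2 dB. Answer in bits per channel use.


SNR_linear = 10^(32.2/10) = 1659.5869; C = log2(1 + SNR_linear) = log2(1 + 1659.5869) = 10.6975

10.6975 bits/channel use


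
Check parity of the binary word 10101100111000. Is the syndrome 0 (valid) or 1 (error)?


Syndrome = XOR of all bits = 1 XOR 0 XOR 1 XOR 0 XOR 1 XOR 1 XOR 0 XOR 0 XOR 1 XOR 1 XOR 1 XOR 0 XOR 0 XOR 0 = 1

1


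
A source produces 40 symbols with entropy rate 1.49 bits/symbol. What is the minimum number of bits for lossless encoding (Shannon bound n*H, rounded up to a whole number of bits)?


Minimum bits >= n * H = 40 * 1.49 = 59.6, rounded up to a whole number of bits = 60

60 bits


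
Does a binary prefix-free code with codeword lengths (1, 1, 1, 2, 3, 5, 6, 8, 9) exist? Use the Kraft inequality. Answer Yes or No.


Kraft sum = sum(2^(-l_i)) = 1.9277, need <= 1. Result: violated (a binary prefix-free code with these lengths cannot exist)

No


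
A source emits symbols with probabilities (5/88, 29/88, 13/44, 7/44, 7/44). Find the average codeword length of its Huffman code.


Huffman construction (repeatedly merge the two least-probable nodes; each merge adds 1 bit to every symbol beneath it): 5/88 + 7/44 = 19/88; 7/44 + 19/88 = 3/8; 13/44 + 29/88 = 5/8; 3/8 + 5/8 = 1. Resulting codeword lengths (in the order the probabilities were given): (3, 2, 2, 3, 2). L_avg = sum(p_i * l_i) = 5/88*3 + 29/88*2 + 13/44*2 + 7/44*3 + 7/44*2 = 195/88 = 2.2159

2.2159 bits


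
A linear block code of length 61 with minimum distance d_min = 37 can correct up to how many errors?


Correction capability = floor((d-1)/2) = floor((37-1)/2) = 18

18 errors


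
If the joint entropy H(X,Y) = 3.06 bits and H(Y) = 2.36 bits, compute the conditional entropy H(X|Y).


H(X|Y) = H(X,Y) - H(Y) = 3.06 - 2.36 = 0.7

0.7 bits


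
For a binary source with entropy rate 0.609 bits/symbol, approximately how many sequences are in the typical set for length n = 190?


log2|A_typical| = nH = 190 * 0.609 = 115.71, so |A_typical| ~ 2^115.71 = 6.795e+34

6.795e+34


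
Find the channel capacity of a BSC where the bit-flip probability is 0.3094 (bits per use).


H(p) = -p*log2(p) - (1-p)*log2(1-p) = -0.3094*log2(0.3094) - 0.6906*log2(0.6906) = 0.523646 + 0.368834 = 0.8925. C = 1 - H(p) = 1 - 0.8925 = 0.1075

0.1075 bits


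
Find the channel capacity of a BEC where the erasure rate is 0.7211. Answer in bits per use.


C = 1 - epsilon = 1 - 0.7211 = 0.2789

0.2789 bits


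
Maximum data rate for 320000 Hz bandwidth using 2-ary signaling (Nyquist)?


Rate = 2 * B * log2(M) = 2 * 320000 * 1.0 = 640000.0

640000.0 bps


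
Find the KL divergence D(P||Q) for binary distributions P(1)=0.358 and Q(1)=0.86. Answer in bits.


KL = p*log2(p/q) + (1-p)*log2((1-p)/(1-q)) = 0.358*log2(0.358/0.86) + 0.642*log2(0.642/0.14) = 0.9579

0.9579 bits


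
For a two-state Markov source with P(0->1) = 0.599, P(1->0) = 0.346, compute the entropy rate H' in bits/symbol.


Stationary distribution: pi_0 = p10/(p01+p10) = 0.3661, pi_1 = 0.6339. Entropy rate H' = pi_0*H(p01) + pi_1*H(p10) = 0.3661*0.9715 + 0.6339*0.9304 = 0.9455

0.9455 bits/symbol


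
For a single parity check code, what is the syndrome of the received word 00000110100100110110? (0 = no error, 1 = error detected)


Syndrome = XOR of all bits = 0 XOR 0 XOR 0 XOR 0 XOR 0 XOR 1 XOR 1 XOR 0 XOR 1 XOR 0 XOR 0 XOR 1 XOR 0 XOR 0 XOR 1 XOR 1 XOR 0 XOR 1 XOR 1 XOR 0 = 0

0


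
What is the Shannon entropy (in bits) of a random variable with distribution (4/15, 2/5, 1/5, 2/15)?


H = -sum(p_i * log2(p_i)). Terms: -(4/15)*log2(4/15) = 0.508504; -(2/5)*log2(2/5) = 0.528771; -(1/5)*log2(1/5) = 0.464386; -(2/15)*log2(2/15) = 0.387585. H = 0.508504 + 0.528771 + 0.464386 + 0.387585 = 1.8892

1.8892 bits


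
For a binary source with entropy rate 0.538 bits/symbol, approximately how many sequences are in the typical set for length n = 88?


log2|A_typical| = nH = 88 * 0.538 = 47.344, so |A_typical| ~ 2^47.344 = 1.786e+14

1.786e+14


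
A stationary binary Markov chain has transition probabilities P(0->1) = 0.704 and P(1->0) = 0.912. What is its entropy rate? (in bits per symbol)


Stationary distribution: pi_0 = p10/(p01+p10) = 0.5644, pi_1 = 0.4356. Entropy rate H' = pi_0*H(p01) + pi_1*H(p10) = 0.5644*0.8763 + 0.4356*0.4298 = 0.6818

0.6818 bits/symbol


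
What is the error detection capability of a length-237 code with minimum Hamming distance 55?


Detection capability = d_min - 1 = 55 - 1 = 54

54 errors


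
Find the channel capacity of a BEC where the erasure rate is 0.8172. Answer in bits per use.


C = 1 - epsilon = 1 - 0.8172 = 0.1828

0.1828 bits


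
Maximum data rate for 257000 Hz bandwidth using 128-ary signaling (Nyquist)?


Rate = 2 * B * log2(M) = 2 * 257000 * 7.0 = 3598000.0

3598000.0 bps


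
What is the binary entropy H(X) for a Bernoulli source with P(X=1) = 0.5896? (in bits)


H = -p*log2(p) - (1-p)*log2(1-p). -0.5896*log2(0.5896) = 0.449388; -0.4104*log2(0.4104) = 0.527322. H = 0.449388 + 0.527322 = 0.9767

0.9767 bits


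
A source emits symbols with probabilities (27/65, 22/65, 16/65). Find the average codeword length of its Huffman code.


Huffman construction (repeatedly merge the two least-probable nodes; each merge adds 1 bit to every symbol beneath it): 16/65 + 22/65 = 38/65; 27/65 + 38/65 = 1. Resulting codeword lengths (in the order the probabilities were given): (1, 2, 2). L_avg = sum(p_i * l_i) = 27/65*1 + 22/65*2 + 16/65*2 = 103/65 = 1.5846

1.5846 bits


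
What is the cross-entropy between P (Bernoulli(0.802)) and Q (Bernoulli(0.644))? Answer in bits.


H(P,Q) = -p*log2(q) - (1-p)*log2(1-q). -0.802*log2(0.644) = 0.509164; -0.198*log2(0.356) = 0.295030. H(P,Q) = 0.509164 + 0.295030 = 0.8042

0.8042 bits


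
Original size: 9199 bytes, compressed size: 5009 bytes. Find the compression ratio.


Ratio = original / compressed = 9199 / 5009 = 1.8365

1.8365


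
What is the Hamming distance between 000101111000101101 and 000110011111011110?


Count differing positions: . . . . ^ ^ ^ . . ^ ^ ^ ^ ^ . . ^ ^ = 10 differences

10


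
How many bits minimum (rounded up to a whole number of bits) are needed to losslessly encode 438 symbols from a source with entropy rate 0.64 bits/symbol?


Minimum bits >= n * H = 438 * 0.64 = 280.32, rounded up to a whole number of bits = 281

281 bits


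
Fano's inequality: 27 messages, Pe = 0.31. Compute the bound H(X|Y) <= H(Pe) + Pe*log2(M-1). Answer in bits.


H(Pe) = -Pe*log2(Pe) - (1-Pe)*log2(1-Pe) = -0.31*log2(0.31) - 0.69*log2(0.69) = 0.523795 + 0.369379 = 0.8932. Pe*log2(M-1) = 0.31*log2(26) = 1.457136. Bound = H(Pe) + Pe*log2(M-1) = 0.523795 + 0.369379 + 1.457136 = 2.3503

2.3503 bits


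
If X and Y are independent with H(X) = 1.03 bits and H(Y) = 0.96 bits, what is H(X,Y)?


For independent variables, H(X,Y) = H(X) + H(Y) = 1.03 + 0.96 = 1.99

1.99 bits


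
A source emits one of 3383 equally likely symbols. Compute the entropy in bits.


H = log2(n) = log2(3383) = 11.7241

11.7241 bits


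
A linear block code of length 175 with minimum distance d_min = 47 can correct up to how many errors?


Correction capability = floor((d-1)/2) = floor((47-1)/2) = 23

23 errors


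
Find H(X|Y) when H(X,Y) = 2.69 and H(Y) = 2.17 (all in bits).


H(X|Y) = H(X,Y) - H(Y) = 2.69 - 2.17 = 0.52

0.52 bits


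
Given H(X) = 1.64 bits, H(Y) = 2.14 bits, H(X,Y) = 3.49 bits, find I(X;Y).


I(X;Y) = H(X) + H(Y) - H(X,Y) = 1.64 + 2.14 - 3.49 = 0.29

0.29 bits


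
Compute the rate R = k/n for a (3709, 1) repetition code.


Rate = k/n = 1/3709

1/3709


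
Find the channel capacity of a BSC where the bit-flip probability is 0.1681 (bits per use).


H(p) = -p*log2(p) - (1-p)*log2(1-p) = -0.1681*log2(0.1681) - 0.8319*log2(0.8319) = 0.432455 + 0.220884 = 0.6533. C = 1 - H(p) = 1 - 0.6533 = 0.3467

0.3467 bits


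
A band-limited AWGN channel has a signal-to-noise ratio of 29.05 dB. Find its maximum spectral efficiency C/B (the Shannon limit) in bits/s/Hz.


SNR_linear = 10^(29.05/10) = 803.5261; C/B = log2(1 + SNR_linear) = log2(1 + 803.5261) = 9.652

9.652 bits/s/Hz


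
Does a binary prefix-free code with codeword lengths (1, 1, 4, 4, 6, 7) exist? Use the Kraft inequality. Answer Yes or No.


Kraft sum = sum(2^(-l_i)) = 1.1484, need <= 1. Result: violated (a binary prefix-free code with these lengths cannot exist)

No


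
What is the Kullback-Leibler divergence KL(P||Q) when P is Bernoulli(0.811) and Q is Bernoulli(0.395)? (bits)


KL = p*log2(p/q) + (1-p)*log2((1-p)/(1-q)) = 0.811*log2(0.811/0.395) + 0.189*log2(0.189/0.605) = 0.5245

0.5245 bits


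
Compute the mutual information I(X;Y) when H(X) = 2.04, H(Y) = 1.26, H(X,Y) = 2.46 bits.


I(X;Y) = H(X) + H(Y) - H(X,Y) = 2.04 + 1.26 - 2.46 = 0.84

0.84 bits


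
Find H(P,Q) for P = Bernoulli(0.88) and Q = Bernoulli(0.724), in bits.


H(P,Q) = -p*log2(q) - (1-p)*log2(1-q). -0.88*log2(0.724) = 0.410026; -0.12*log2(0.276) = 0.222871. H(P,Q) = 0.410026 + 0.222871 = 0.6329

0.6329 bits


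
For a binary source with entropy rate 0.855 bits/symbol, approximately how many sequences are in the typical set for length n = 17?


log2|A_typical| = nH = 17 * 0.855 = 14.535, so |A_typical| ~ 2^14.535 = 2.374e+04

2.374e+04


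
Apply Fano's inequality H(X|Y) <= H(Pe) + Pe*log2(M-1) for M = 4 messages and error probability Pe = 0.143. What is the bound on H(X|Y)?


H(Pe) = -Pe*log2(Pe) - (1-Pe)*log2(1-Pe) = -0.143*log2(0.143) - 0.857*log2(0.857) = 0.401246 + 0.190796 = 0.592. Pe*log2(M-1) = 0.143*log2(3) = 0.226650. Bound = H(Pe) + Pe*log2(M-1) = 0.401246 + 0.190796 + 0.226650 = 0.8187

0.8187 bits


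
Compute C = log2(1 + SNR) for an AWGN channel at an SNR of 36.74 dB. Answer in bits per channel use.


SNR_linear = 10^(36.74/10) = 4720.6304; C = log2(1 + SNR_linear) = log2(1 + 4720.6304) = 12.2051

12.2051 bits/channel use


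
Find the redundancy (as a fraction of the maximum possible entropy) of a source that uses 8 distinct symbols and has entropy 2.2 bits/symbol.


H_max = log2(K) = log2(8) = 3.0 bits/symbol. Redundancy = 1 - H/H_max = 1 - 2.2/3.0 = 1 - 0.7333 = 0.2667

0.2667


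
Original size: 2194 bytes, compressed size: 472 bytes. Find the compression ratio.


Ratio = original / compressed = 2194 / 472 = 4.6483

4.6483


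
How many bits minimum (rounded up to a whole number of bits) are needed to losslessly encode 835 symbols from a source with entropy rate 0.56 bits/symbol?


Minimum bits >= n * H = 835 * 0.56 = 467.6, rounded up to a whole number of bits = 468

468 bits


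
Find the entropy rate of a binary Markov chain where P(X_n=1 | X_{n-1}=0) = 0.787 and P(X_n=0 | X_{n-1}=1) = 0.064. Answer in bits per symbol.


Stationary distribution: pi_0 = p10/(p01+p10) = 0.0752, pi_1 = 0.9248. Entropy rate H' = pi_0*H(p01) + pi_1*H(p10) = 0.0752*0.7472 + 0.9248*0.3431 = 0.3735

0.3735 bits/symbol


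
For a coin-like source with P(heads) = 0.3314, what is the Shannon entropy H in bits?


H = -p*log2(p) - (1-p)*log2(1-p). -0.3314*log2(0.3314) = 0.528038; -0.6686*log2(0.6686) = 0.388313. H = 0.528038 + 0.388313 = 0.9164

0.9164 bits


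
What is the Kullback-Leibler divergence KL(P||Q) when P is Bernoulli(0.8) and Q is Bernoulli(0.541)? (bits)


KL = p*log2(p/q) + (1-p)*log2((1-p)/(1-q)) = 0.8*log2(0.8/0.541) + 0.2*log2(0.2/0.459) = 0.2118

0.2118 bits


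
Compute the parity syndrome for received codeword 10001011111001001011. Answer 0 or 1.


Syndrome = XOR of all bits = 1 XOR 0 XOR 0 XOR 0 XOR 1 XOR 0 XOR 1 XOR 1 XOR 1 XOR 1 XOR 1 XOR 0 XOR 0 XOR 1 XOR 0 XOR 0 XOR 1 XOR 0 XOR 1 XOR 1 = 1

1


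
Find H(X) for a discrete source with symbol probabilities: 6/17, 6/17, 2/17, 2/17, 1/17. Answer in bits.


H = -sum(p_i * log2(p_i)). Terms: -(6/17)*log2(6/17) = 0.530294; -(6/17)*log2(6/17) = 0.530294; -(2/17)*log2(2/17) = 0.363231; -(2/17)*log2(2/17) = 0.363231; -(1/17)*log2(1/17) = 0.240439. H = 0.530294 + 0.530294 + 0.363231 + 0.363231 + 0.240439 = 2.0275

2.0275 bits


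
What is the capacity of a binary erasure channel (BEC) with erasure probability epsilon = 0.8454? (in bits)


C = 1 - epsilon = 1 - 0.8454 = 0.1546

0.1546 bits


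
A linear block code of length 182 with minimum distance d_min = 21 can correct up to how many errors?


Correction capability = floor((d-1)/2) = floor((21-1)/2) = 10

10 errors


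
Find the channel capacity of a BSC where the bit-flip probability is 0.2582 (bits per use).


H(p) = -p*log2(p) - (1-p)*log2(1-p) = -0.2582*log2(0.2582) - 0.7418*log2(0.7418) = 0.504378 + 0.319640 = 0.824. C = 1 - H(p) = 1 - 0.824 = 0.176

0.176 bits


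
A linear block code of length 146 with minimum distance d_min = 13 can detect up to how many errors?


Detection capability = d_min - 1 = 13 - 1 = 12

12 errors


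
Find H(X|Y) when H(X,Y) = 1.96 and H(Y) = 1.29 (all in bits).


H(X|Y) = H(X,Y) - H(Y) = 1.96 - 1.29 = 0.67

0.67 bits


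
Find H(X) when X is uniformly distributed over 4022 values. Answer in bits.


H = log2(n) = log2(4022) = 11.9737

11.9737 bits


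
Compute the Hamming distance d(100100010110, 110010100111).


Count differing positions: . ^ . ^ ^ . ^ ^ . . . ^ = 6 differences

6


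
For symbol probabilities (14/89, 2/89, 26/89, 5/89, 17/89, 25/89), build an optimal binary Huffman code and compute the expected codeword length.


Huffman construction (repeatedly merge the two least-probable nodes; each merge adds 1 bit to every symbol beneath it): 2/89 + 5/89 = 7/89; 7/89 + 14/89 = 21/89; 17/89 + 21/89 = 38/89; 25/89 + 26/89 = 51/89; 38/89 + 51/89 = 1. Resulting codeword lengths (in the order the probabilities were given): (3, 4, 2, 4, 2, 2). L_avg = sum(p_i * l_i) = 14/89*3 + 2/89*4 + 26/89*2 + 5/89*4 + 17/89*2 + 25/89*2 = 206/89 = 2.3146

2.3146 bits


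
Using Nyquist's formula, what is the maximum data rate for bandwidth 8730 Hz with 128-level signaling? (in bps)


Rate = 2 * B * log2(M) = 2 * 8730 * 7.0 = 122220.0

122220.0 bps


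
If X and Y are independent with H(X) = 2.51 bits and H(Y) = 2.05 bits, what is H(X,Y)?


For independent variables, H(X,Y) = H(X) + H(Y) = 2.51 + 2.05 = 4.56

4.56 bits


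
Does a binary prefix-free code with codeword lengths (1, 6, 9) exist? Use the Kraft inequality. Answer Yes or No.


Kraft sum = sum(2^(-l_i)) = 0.5176, need <= 1. Result: satisfied (a binary prefix-free code with these lengths exists)

Yes


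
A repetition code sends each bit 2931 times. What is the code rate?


Rate = k/n = 1/2931

1/2931


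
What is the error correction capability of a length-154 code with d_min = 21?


Correction capability = floor((d-1)/2) = floor((21-1)/2) = 10

10 errors


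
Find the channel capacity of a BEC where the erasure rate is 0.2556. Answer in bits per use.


C = 1 - epsilon = 1 - 0.2556 = 0.7444

0.7444 bits


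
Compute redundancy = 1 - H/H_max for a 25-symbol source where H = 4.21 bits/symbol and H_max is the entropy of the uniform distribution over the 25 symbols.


H_max = log2(K) = log2(25) = 4.6439 bits/symbol. Redundancy = 1 - H/H_max = 1 - 4.21/4.6439 = 1 - 0.9066 = 0.0934

0.0934


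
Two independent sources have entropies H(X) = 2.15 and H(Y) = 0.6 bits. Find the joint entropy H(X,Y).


For independent variables, H(X,Y) = H(X) + H(Y) = 2.15 + 0.6 = 2.75

2.75 bits


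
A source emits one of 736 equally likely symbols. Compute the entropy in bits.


H = log2(n) = log2(736) = 9.5236

9.5236 bits


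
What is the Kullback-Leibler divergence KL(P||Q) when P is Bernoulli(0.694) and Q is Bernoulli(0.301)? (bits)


KL = p*log2(p/q) + (1-p)*log2((1-p)/(1-q)) = 0.694*log2(0.694/0.301) + 0.306*log2(0.306/0.699) = 0.4717

0.4717 bits


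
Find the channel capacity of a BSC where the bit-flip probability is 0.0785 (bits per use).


H(p) = -p*log2(p) - (1-p)*log2(1-p) = -0.0785*log2(0.0785) - 0.9215*log2(0.9215) = 0.288186 + 0.108685 = 0.3969. C = 1 - H(p) = 1 - 0.3969 = 0.6031

0.6031 bits


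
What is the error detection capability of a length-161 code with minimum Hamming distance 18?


Detection capability = d_min - 1 = 18 - 1 = 17

17 errors


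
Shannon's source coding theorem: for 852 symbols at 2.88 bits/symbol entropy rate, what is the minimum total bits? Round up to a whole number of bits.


Minimum bits >= n * H = 852 * 2.88 = 2453.76, rounded up to a whole number of bits = 2454

2454 bits


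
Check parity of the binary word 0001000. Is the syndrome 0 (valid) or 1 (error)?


Syndrome = XOR of all bits = 0 XOR 0 XOR 0 XOR 1 XOR 0 XOR 0 XOR 0 = 1

1


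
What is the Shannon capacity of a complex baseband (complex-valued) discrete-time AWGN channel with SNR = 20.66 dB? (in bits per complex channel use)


SNR_linear = 10^(20.66/10) = 116.4126; C = log2(1 + SNR_linear) = log2(1 + 116.4126) = 6.8754

6.8754 bits/channel use


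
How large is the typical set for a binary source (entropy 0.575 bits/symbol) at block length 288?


log2|A_typical| = nH = 288 * 0.575 = 165.6, so |A_typical| ~ 2^165.6 = 7.089e+49

7.089e+49


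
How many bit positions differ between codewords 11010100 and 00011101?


Count differing positions: ^ ^ . . ^ . . ^ = 4 differences

4


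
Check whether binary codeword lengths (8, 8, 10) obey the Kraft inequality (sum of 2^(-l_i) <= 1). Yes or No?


Kraft sum = sum(2^(-l_i)) = 0.0088, need <= 1. Result: satisfied (a binary prefix-free code with these lengths exists)

Yes


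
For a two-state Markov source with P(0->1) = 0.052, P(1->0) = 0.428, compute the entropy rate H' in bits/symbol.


Stationary distribution: pi_0 = p10/(p01+p10) = 0.8917, pi_1 = 0.1083. Entropy rate H' = pi_0*H(p01) + pi_1*H(p10) = 0.8917*0.2948 + 0.1083*0.985 = 0.3696

0.3696 bits/symbol


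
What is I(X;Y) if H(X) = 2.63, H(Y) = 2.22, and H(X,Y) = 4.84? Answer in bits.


I(X;Y) = H(X) + H(Y) - H(X,Y) = 2.63 + 2.22 - 4.84 = 0.01

0.01 bits


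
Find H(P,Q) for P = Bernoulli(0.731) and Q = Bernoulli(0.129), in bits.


H(P,Q) = -p*log2(q) - (1-p)*log2(1-q). -0.731*log2(0.129) = 2.159781; -0.269*log2(0.871) = 0.053600. H(P,Q) = 2.159781 + 0.053600 = 2.2134

2.2134 bits


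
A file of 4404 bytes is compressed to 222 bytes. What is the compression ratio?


Ratio = original / compressed = 4404 / 222 = 19.8378

19.8378


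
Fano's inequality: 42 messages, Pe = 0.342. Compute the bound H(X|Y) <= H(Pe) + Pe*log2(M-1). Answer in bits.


H(Pe) = -Pe*log2(Pe) - (1-Pe)*log2(1-Pe) = -0.342*log2(0.342) - 0.658*log2(0.658) = 0.529393 + 0.397327 = 0.9267. Pe*log2(M-1) = 0.342*log2(41) = 1.832283. Bound = H(Pe) + Pe*log2(M-1) = 0.529393 + 0.397327 + 1.832283 = 2.759

2.759 bits


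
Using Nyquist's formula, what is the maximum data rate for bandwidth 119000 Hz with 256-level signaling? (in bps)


Rate = 2 * B * log2(M) = 2 * 119000 * 8.0 = 1904000.0

1904000.0 bps


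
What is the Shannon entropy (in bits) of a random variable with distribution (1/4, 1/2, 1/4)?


H = -sum(p_i * log2(p_i)). Terms: -(1/4)*log2(1/4) = 0.500000; -(1/2)*log2(1/2) = 0.500000; -(1/4)*log2(1/4) = 0.500000. H = 0.500000 + 0.500000 + 0.500000 = 1.5

1.5 bits


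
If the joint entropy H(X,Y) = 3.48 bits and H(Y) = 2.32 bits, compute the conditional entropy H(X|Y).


H(X|Y) = H(X,Y) - H(Y) = 3.48 - 2.32 = 1.16

1.16 bits


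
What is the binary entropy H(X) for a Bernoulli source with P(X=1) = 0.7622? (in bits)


H = -p*log2(p) - (1-p)*log2(1-p). -0.7622*log2(0.7622) = 0.298598; -0.2378*log2(0.2378) = 0.492764. H = 0.298598 + 0.492764 = 0.7914

0.7914 bits


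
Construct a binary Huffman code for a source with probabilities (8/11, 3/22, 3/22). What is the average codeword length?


Huffman construction (repeatedly merge the two least-probable nodes; each merge adds 1 bit to every symbol beneath it): 3/22 + 3/22 = 3/11; 3/11 + 8/11 = 1. Resulting codeword lengths (in the order the probabilities were given): (1, 2, 2). L_avg = sum(p_i * l_i) = 8/11*1 + 3/22*2 + 3/22*2 = 14/11 = 1.2727

1.2727 bits


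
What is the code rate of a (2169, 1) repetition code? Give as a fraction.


Rate = k/n = 1/2169

1/2169


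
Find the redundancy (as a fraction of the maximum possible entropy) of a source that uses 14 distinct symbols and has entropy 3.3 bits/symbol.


H_max = log2(K) = log2(14) = 3.8074 bits/symbol. Redundancy = 1 - H/H_max = 1 - 3.3/3.8074 = 1 - 0.8667 = 0.1333

0.1333


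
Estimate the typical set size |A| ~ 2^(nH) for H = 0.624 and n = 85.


log2|A_typical| = nH = 85 * 0.624 = 53.04, so |A_typical| ~ 2^53.04 = 9.260e+15

9.260e+15


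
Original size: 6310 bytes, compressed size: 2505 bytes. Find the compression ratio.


Ratio = original / compressed = 6310 / 2505 = 2.519

2.519


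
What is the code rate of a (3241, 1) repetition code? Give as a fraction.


Rate = k/n = 1/3241

1/3241


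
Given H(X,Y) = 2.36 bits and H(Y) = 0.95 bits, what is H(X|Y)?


H(X|Y) = H(X,Y) - H(Y) = 2.36 - 0.95 = 1.41

1.41 bits


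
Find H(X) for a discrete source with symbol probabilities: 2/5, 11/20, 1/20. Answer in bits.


H = -sum(p_i * log2(p_i)). Terms: -(2/5)*log2(2/5) = 0.528771; -(11/20)*log2(11/20) = 0.474373; -(1/20)*log2(1/20) = 0.216096. H = 0.528771 + 0.474373 + 0.216096 = 1.2192

1.2192 bits


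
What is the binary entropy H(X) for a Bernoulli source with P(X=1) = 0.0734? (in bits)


H = -p*log2(p) - (1-p)*log2(1-p). -0.0734*log2(0.0734) = 0.276577; -0.9266*log2(0.9266) = 0.101909. H = 0.276577 + 0.101909 = 0.3785

0.3785 bits


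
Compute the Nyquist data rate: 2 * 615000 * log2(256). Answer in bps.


Rate = 2 * B * log2(M) = 2 * 615000 * 8.0 = 9840000.0

9840000.0 bps


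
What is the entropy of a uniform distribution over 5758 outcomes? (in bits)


H = log2(n) = log2(5758) = 12.4914

12.4914 bits


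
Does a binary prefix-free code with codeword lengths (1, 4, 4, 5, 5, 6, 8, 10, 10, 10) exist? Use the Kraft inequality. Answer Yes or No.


Kraft sum = sum(2^(-l_i)) = 0.71, need <= 1. Result: satisfied (a binary prefix-free code with these lengths exists)

Yes


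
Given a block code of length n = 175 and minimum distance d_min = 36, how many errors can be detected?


Detection capability = d_min - 1 = 36 - 1 = 35

35 errors


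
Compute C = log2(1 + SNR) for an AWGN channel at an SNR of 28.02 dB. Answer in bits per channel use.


SNR_linear = 10^(28.02/10) = 633.8697; C = log2(1 + SNR_linear) = log2(1 + 633.8697) = 9.3103

9.3103 bits/channel use


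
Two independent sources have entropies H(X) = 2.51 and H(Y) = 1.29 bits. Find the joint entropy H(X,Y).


For independent variables, H(X,Y) = H(X) + H(Y) = 2.51 + 1.29 = 3.8

3.8 bits


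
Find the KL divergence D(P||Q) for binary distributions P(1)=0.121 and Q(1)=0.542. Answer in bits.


KL = p*log2(p/q) + (1-p)*log2((1-p)/(1-q)) = 0.121*log2(0.121/0.542) + 0.879*log2(0.879/0.458) = 0.565

0.565 bits


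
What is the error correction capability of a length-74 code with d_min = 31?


Correction capability = floor((d-1)/2) = floor((31-1)/2) = 15

15 errors


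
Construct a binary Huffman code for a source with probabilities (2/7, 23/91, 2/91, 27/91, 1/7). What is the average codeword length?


Huffman construction (repeatedly merge the two least-probable nodes; each merge adds 1 bit to every symbol beneath it): 2/91 + 1/7 = 15/91; 15/91 + 23/91 = 38/91; 2/7 + 27/91 = 53/91; 38/91 + 53/91 = 1. Resulting codeword lengths (in the order the probabilities were given): (2, 2, 3, 2, 3). L_avg = sum(p_i * l_i) = 2/7*2 + 23/91*2 + 2/91*3 + 27/91*2 + 1/7*3 = 197/91 = 2.1648

2.1648 bits


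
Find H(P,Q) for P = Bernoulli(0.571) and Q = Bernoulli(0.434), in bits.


H(P,Q) = -p*log2(q) - (1-p)*log2(1-q). -0.571*log2(0.434) = 0.687617; -0.429*log2(0.566) = 0.352263. H(P,Q) = 0.687617 + 0.352263 = 1.0399

1.0399 bits


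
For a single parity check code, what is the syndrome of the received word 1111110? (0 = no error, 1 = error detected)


Syndrome = XOR of all bits = 1 XOR 1 XOR 1 XOR 1 XOR 1 XOR 1 XOR 0 = 0

0


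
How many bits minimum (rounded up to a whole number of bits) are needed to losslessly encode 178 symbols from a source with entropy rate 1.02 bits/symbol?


Minimum bits >= n * H = 178 * 1.02 = 181.56, rounded up to a whole number of bits = 182

182 bits


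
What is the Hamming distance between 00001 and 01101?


Count differing positions: . ^ ^ . . = 2 differences

2


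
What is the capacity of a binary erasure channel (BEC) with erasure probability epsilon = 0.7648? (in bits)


C = 1 - epsilon = 1 - 0.7648 = 0.2352

0.2352 bits


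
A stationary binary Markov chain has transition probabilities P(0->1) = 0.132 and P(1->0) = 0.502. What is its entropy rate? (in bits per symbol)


Stationary distribution: pi_0 = p10/(p01+p10) = 0.7918, pi_1 = 0.2082. Entropy rate H' = pi_0*H(p01) + pi_1*H(p10) = 0.7918*0.5629 + 0.2082*1.0 = 0.6539

0.6539 bits/symbol


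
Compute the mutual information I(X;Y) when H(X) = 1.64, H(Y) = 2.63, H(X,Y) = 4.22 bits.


I(X;Y) = H(X) + H(Y) - H(X,Y) = 1.64 + 2.63 - 4.22 = 0.05

0.05 bits


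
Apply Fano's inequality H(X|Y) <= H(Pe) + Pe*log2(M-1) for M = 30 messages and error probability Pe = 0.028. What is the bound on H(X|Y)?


H(Pe) = -Pe*log2(Pe) - (1-Pe)*log2(1-Pe) = -0.028*log2(0.028) - 0.972*log2(0.972) = 0.144436 + 0.039825 = 0.1843. Pe*log2(M-1) = 0.028*log2(29) = 0.136023. Bound = H(Pe) + Pe*log2(M-1) = 0.144436 + 0.039825 + 0.136023 = 0.3203

0.3203 bits


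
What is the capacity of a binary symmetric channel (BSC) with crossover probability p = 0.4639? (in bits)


H(p) = -p*log2(p) - (1-p)*log2(1-p) = -0.4639*log2(0.4639) - 0.5361*log2(0.5361) = 0.514054 + 0.482182 = 0.9962. C = 1 - H(p) = 1 - 0.9962 = 0.0038

0.0038 bits


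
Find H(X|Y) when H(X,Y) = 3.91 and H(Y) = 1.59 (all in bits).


H(X|Y) = H(X,Y) - H(Y) = 3.91 - 1.59 = 2.32

2.32 bits


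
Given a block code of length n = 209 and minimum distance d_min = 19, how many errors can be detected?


Detection capability = d_min - 1 = 19 - 1 = 18

18 errors


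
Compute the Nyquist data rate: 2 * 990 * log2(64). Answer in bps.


Rate = 2 * B * log2(M) = 2 * 990 * 6.0 = 11880.0

11880.0 bps


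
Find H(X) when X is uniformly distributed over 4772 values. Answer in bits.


H = log2(n) = log2(4772) = 12.2204

12.2204 bits


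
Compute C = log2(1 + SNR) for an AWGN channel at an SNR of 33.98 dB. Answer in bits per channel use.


SNR_linear = 10^(33.98/10) = 2500.3454; C = log2(1 + SNR_linear) = log2(1 + 2500.3454) = 11.2885

11.2885 bits/channel use


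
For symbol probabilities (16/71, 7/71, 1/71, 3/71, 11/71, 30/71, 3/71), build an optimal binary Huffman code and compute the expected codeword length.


Huffman construction (repeatedly merge the two least-probable nodes; each merge adds 1 bit to every symbol beneath it): 1/71 + 3/71 = 4/71; 3/71 + 4/71 = 7/71; 7/71 + 7/71 = 14/71; 11/71 + 14/71 = 25/71; 16/71 + 25/71 = 41/71; 30/71 + 41/71 = 1. Resulting codeword lengths (in the order the probabilities were given): (2, 4, 6, 6, 3, 1, 5). L_avg = sum(p_i * l_i) = 16/71*2 + 7/71*4 + 1/71*6 + 3/71*6 + 11/71*3 + 30/71*1 + 3/71*5 = 162/71 = 2.2817

2.2817 bits


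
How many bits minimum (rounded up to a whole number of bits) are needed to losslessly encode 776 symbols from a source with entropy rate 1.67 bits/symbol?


Minimum bits >= n * H = 776 * 1.67 = 1295.92, rounded up to a whole number of bits = 1296

1296 bits


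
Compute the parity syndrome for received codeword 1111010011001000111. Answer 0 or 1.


Syndrome = XOR of all bits = 1 XOR 1 XOR 1 XOR 1 XOR 0 XOR 1 XOR 0 XOR 0 XOR 1 XOR 1 XOR 0 XOR 0 XOR 1 XOR 0 XOR 0 XOR 0 XOR 1 XOR 1 XOR 1 = 1

1


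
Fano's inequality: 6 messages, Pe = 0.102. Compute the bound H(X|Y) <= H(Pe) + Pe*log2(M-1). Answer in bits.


H(Pe) = -Pe*log2(Pe) - (1-Pe)*log2(1-Pe) = -0.102*log2(0.102) - 0.898*log2(0.898) = 0.335923 + 0.139381 = 0.4753. Pe*log2(M-1) = 0.102*log2(5) = 0.236837. Bound = H(Pe) + Pe*log2(M-1) = 0.335923 + 0.139381 + 0.236837 = 0.7121

0.7121 bits


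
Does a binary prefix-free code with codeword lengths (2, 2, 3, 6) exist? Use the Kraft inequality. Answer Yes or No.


Kraft sum = sum(2^(-l_i)) = 0.6406, need <= 1. Result: satisfied (a binary prefix-free code with these lengths exists)

Yes


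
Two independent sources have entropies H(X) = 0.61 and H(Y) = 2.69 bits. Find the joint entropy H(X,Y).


For independent variables, H(X,Y) = H(X) + H(Y) = 0.61 + 2.69 = 3.3

3.3 bits


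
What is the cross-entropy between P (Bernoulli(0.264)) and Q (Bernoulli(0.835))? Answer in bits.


H(P,Q) = -p*log2(q) - (1-p)*log2(1-q). -0.264*log2(0.835) = 0.068680; -0.736*log2(0.165) = 1.913204. H(P,Q) = 0.068680 + 1.913204 = 1.9819

1.9819 bits


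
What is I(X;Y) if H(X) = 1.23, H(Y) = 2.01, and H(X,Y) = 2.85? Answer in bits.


I(X;Y) = H(X) + H(Y) - H(X,Y) = 1.23 + 2.01 - 2.85 = 0.39

0.39 bits


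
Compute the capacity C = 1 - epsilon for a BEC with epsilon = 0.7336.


C = 1 - epsilon = 1 - 0.7336 = 0.2664

0.2664 bits


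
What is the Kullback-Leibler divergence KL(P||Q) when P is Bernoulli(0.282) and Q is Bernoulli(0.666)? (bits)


KL = p*log2(p/q) + (1-p)*log2((1-p)/(1-q)) = 0.282*log2(0.282/0.666) + 0.718*log2(0.718/0.334) = 0.4431

0.4431 bits


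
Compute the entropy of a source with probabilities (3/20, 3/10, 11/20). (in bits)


H = -sum(p_i * log2(p_i)). Terms: -(3/20)*log2(3/20) = 0.410545; -(3/10)*log2(3/10) = 0.521090; -(11/20)*log2(11/20) = 0.474373. H = 0.410545 + 0.521090 + 0.474373 = 1.406

1.406 bits


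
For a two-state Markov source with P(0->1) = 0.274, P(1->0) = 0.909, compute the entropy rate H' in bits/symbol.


Stationary distribution: pi_0 = p10/(p01+p10) = 0.7684, pi_1 = 0.2316. Entropy rate H' = pi_0*H(p01) + pi_1*H(p10) = 0.7684*0.8471 + 0.2316*0.4398 = 0.7528

0.7528 bits/symbol


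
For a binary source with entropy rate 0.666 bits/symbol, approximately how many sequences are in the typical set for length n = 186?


log2|A_typical| = nH = 186 * 0.666 = 123.876, so |A_typical| ~ 2^123.876 = 1.952e+37

1.952e+37


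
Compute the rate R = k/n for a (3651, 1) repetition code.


Rate = k/n = 1/3651

1/3651


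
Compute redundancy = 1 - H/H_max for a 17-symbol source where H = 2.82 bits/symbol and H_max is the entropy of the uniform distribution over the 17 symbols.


H_max = log2(K) = log2(17) = 4.0875 bits/symbol. Redundancy = 1 - H/H_max = 1 - 2.82/4.0875 = 1 - 0.6899 = 0.3101

0.3101


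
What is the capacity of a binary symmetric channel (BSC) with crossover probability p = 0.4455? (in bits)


H(p) = -p*log2(p) - (1-p)*log2(1-p) = -0.4455*log2(0.4455) - 0.5545*log2(0.5545) = 0.519677 + 0.471736 = 0.9914. C = 1 - H(p) = 1 - 0.9914 = 0.0086

0.0086 bits


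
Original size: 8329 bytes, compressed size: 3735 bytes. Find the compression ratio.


Ratio = original / compressed = 8329 / 3735 = 2.23

2.23


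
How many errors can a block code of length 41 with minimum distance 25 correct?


Correction capability = floor((d-1)/2) = floor((25-1)/2) = 12

12 errors


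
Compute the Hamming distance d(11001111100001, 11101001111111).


Count differing positions: . . ^ . . ^ ^ . . ^ ^ ^ ^ . = 7 differences

7
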